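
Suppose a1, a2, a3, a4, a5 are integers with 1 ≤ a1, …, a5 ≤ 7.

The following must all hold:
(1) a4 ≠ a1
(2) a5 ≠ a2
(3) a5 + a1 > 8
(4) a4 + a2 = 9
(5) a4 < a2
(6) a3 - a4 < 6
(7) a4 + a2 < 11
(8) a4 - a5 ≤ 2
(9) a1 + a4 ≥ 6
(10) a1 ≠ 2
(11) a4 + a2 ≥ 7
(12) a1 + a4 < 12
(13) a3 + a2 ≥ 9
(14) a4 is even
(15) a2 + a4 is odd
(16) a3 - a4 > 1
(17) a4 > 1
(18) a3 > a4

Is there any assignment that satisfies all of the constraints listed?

Setting (a1, a2, a3, a4, a5) = (5, 5, 7, 4, 4) satisfies everything: constraint 3: a5 + a1 = 9; constraint 4: a4 + a2 = 9; constraint 6: a3 - a4 = 3, and the others follow.

Satisfiable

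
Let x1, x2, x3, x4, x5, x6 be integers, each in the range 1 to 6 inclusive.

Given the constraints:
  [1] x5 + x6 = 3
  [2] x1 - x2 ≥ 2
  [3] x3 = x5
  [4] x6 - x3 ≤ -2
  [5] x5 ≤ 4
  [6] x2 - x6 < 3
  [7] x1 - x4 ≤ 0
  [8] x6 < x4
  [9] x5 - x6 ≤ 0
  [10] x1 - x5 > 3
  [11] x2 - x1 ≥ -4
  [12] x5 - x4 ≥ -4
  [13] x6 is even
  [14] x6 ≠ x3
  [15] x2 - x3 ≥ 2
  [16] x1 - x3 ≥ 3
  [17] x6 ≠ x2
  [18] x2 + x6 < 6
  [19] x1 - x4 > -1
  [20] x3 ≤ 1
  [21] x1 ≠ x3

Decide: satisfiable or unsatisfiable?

Unsatisfiable

Constraints 2, 4, 7, 9, 12, and 15 give x5 − x4 ≥ -4, x4 − x1 ≥ 0, x1 − x2 ≥ 2, x2 − x3 ≥ 2, x3 − x6 ≥ 2, x6 − x5 ≥ 0.
Adding all 6 inequalities: the left sides telescope to 0, and the right sides sum to (-4) + 0 + 2 + 2 + 2 + 0 = 2. So 0 ≥ 2, which is false.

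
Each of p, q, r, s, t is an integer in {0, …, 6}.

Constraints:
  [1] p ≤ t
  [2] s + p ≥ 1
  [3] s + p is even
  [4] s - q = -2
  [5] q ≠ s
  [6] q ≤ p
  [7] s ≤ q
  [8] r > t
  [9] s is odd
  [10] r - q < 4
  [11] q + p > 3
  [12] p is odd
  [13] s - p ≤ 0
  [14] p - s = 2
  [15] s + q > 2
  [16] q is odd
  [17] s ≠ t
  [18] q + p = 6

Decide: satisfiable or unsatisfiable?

The assignment p = 3, q = 3, r = 5, s = 1, t = 3 works:
  constraint 2 holds since s + p = 4.
  constraint 4 holds since s - q = -2.
The rest check out directly.

Satisfiable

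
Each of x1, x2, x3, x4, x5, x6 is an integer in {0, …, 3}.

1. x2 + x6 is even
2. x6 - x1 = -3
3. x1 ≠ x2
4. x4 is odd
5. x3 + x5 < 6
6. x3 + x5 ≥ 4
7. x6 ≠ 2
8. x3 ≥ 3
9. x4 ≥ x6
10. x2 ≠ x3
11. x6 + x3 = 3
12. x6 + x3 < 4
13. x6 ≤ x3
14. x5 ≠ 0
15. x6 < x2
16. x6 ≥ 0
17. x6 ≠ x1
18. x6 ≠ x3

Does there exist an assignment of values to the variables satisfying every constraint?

Satisfiable

Setting (x1, x2, x3, x4, x5, x6) = (3, 2, 3, 1, 2, 0) satisfies everything: constraint 2: x6 - x1 = -3; constraint 5: x3 + x5 = 5, and the others follow.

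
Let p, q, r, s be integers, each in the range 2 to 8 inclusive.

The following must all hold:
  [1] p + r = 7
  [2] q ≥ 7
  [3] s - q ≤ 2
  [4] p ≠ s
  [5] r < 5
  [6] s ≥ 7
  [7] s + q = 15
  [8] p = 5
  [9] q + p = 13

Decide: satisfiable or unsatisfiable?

Satisfiable

The assignment p = 5, q = 8, r = 2, s = 7 works:
  constraint 1 holds since p + r = 7.
  constraint 3 holds since s - q = -1.
The rest check out directly.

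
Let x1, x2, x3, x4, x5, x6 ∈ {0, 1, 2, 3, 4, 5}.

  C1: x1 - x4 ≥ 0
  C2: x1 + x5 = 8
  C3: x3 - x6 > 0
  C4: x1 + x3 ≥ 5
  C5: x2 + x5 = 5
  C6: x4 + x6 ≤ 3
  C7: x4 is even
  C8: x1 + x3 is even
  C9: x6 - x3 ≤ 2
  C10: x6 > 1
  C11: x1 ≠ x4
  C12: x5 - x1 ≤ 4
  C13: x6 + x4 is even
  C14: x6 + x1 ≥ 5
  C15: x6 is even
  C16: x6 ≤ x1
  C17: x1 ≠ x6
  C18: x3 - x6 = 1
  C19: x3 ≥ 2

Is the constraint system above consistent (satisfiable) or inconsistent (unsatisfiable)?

Setting (x1, x2, x3, x4, x5, x6) = (3, 0, 3, 0, 5, 2) satisfies everything: constraint 1: x1 - x4 = 3; constraint 2: x1 + x5 = 8; constraint 3: x3 - x6 = 1, and the others follow.

Satisfiable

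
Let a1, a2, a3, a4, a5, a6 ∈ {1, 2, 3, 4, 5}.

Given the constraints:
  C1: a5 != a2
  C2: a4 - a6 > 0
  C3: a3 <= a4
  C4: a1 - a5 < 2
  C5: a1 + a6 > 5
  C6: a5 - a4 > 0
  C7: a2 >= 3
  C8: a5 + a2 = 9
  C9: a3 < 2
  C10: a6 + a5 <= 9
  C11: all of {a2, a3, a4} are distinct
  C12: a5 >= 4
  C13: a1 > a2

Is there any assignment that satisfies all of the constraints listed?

One satisfying assignment is a1 = 5, a2 = 4, a3 = 1, a4 = 3, a5 = 5, a6 = 1.
For the less obvious constraints — constraint 2: a4 - a6 = 2; constraint 4: a1 - a5 = 0 — and the others hold by inspection.

Satisfiable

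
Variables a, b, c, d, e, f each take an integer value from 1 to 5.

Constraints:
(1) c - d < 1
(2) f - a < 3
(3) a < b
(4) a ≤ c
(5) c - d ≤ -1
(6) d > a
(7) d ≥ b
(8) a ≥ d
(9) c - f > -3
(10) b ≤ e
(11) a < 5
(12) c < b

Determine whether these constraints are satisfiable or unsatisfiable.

Constraints 3, 7, and 8 give b ≤ d, d ≤ a, a < b. Chaining: b ≤ d ≤ a < b, which forces b < b — impossible.

Unsatisfiable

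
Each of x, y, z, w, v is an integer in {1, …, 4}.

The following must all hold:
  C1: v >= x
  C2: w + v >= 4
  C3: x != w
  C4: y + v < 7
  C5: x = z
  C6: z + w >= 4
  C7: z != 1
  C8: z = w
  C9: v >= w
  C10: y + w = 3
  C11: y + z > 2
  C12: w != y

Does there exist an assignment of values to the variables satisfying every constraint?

Unsatisfiable

From constraints 5 and 8, x = z = w, so x = w. But constraint 3 says x ≠ w. Contradiction.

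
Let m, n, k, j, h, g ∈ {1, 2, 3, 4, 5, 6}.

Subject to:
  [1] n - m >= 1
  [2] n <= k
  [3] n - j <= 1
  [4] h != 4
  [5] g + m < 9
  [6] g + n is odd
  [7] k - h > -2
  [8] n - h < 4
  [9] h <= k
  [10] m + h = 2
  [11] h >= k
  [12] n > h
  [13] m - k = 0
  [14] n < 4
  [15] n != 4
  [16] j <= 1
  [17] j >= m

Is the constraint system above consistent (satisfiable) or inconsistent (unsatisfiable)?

Constraints 2, 11, and 12 give n ≤ k, k ≤ h, h < n. Chaining: n ≤ k ≤ h < n, which forces n < n — impossible.

Unsatisfiable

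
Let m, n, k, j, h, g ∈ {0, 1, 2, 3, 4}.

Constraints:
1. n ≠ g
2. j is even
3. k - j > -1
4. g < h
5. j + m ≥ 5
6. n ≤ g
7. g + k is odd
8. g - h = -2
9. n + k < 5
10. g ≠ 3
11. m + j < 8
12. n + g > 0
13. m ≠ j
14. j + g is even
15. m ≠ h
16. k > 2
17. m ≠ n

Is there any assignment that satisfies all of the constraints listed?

Satisfiable

The assignment m = 3, n = 0, k = 3, j = 2, h = 4, g = 2 works:
  constraint 3 holds since k - j = 1.
  constraint 5 holds since j + m = 5.
The rest check out directly.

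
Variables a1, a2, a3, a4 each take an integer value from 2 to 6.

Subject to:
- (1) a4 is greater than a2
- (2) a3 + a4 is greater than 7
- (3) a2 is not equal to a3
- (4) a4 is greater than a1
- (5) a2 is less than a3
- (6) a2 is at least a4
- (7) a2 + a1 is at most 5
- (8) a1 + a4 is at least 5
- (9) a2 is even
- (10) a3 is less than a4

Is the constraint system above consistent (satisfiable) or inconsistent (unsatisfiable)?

Unsatisfiable

Constraints 5, 6, and 10 give a4 ≤ a2, a2 < a3, a3 < a4. Chaining: a4 ≤ a2 < a3 < a4, which forces a4 < a4 — impossible.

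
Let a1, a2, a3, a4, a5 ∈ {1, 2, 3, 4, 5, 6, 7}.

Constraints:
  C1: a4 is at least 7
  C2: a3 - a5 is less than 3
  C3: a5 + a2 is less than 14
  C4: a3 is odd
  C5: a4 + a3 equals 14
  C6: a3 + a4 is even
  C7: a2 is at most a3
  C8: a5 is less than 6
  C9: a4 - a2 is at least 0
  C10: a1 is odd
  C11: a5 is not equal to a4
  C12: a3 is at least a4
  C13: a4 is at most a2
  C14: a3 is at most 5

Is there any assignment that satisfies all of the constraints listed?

From constraints 1 and 13: a2 ≥ a4 and a4 ≥ 7, so a2 ≥ 7. From constraints 7 and 14: a2 ≤ a3 and a3 ≤ 5, so a2 ≤ 5. But 5 < 7, so no value of a2 works.

Unsatisfiable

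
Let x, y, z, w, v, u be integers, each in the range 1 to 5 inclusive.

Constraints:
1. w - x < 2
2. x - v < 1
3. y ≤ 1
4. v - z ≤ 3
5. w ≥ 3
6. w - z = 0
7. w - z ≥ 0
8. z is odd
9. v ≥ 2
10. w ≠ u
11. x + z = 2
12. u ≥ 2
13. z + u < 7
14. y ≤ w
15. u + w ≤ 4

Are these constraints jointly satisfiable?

Unsatisfiable

From constraint 12: u ≥ 2. From constraint 5: w ≥ 3. Hence u + w ≥ 5. But constraint 15 requires u + w ≤ 4, and 4 < 5. Contradiction.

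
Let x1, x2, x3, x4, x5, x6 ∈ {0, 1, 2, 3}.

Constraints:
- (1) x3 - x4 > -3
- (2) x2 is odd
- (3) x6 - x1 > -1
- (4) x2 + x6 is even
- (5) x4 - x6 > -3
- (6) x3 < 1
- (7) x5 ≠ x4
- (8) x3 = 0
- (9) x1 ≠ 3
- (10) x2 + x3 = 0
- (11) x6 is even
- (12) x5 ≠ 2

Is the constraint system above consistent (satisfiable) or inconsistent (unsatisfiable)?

Constraint 2 makes x2 odd and constraint 11 makes x6 even, so x2 + x6 must be odd. Constraint 4 says x2 + x6 is even — contradiction.

Unsatisfiable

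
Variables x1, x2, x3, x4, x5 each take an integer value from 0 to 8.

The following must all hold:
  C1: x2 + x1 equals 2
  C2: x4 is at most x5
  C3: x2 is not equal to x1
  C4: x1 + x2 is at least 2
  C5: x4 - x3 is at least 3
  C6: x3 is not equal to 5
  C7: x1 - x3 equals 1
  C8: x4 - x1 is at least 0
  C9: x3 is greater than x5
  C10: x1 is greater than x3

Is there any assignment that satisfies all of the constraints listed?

Constraints 2, 8, 9, and 10 give x1 ≤ x4, x4 ≤ x5, x5 < x3, x3 < x1. Chaining: x1 ≤ x4 ≤ x5 < x3 < x1, which forces x1 < x1 — impossible.

Unsatisfiable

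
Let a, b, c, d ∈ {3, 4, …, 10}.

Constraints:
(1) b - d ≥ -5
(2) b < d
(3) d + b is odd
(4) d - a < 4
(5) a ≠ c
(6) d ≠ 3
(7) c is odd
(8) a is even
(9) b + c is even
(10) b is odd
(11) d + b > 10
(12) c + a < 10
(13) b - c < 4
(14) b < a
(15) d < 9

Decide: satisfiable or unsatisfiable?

The assignment a = 6, b = 5, c = 3, d = 8 works:
  constraint 1 holds since b - d = -3.
  constraint 4 holds since d - a = 2.
  constraint 11 holds since d + b = 13.
The rest check out directly.

Satisfiable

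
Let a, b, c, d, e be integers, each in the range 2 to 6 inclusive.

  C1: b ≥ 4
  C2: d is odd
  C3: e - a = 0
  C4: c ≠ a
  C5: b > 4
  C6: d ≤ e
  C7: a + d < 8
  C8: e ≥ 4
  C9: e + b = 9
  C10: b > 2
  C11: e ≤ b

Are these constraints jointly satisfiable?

Satisfiable

One satisfying assignment is a = 4, b = 5, c = 2, d = 3, e = 4.
For the less obvious constraints — constraint 3: e - a = 0; constraint 7: a + d = 7; constraint 9: e + b = 9 — and the others hold by inspection.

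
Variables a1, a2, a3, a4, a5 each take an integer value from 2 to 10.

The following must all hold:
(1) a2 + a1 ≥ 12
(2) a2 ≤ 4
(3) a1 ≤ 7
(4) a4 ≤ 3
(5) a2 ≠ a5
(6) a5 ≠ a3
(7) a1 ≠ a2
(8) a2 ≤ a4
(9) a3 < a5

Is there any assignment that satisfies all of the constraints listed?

From constraints 4 and 8: a2 ≤ a4 ≤ 3. From constraint 3: a1 ≤ 7. Hence a2 + a1 ≤ 10. But constraint 1 requires a2 + a1 ≥ 12, and 12 > 10. Contradiction.

Unsatisfiable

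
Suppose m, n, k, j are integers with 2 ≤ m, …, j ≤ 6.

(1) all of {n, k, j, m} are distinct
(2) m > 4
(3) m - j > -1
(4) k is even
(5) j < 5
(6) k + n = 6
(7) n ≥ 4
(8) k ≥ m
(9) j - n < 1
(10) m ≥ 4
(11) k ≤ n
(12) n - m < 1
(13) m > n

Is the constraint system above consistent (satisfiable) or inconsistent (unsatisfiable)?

Unsatisfiable

From constraints 8 and 10: k ≥ m ≥ 4. From constraint 7: n ≥ 4. Hence k + n ≥ 8. But constraint 6 requires k + n = 6, and 6 < 8. Contradiction.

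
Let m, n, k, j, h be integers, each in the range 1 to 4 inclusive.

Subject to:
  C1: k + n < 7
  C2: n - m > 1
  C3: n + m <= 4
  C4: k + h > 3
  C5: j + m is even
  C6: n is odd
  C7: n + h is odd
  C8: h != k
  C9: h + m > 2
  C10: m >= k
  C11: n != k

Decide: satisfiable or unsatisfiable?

Satisfiable

One satisfying assignment is m = 1, n = 3, k = 1, j = 3, h = 4.
For the less obvious constraints — constraint 1: k + n = 4; constraint 2: n - m = 2; constraint 3: n + m = 4 — and the others hold by inspection.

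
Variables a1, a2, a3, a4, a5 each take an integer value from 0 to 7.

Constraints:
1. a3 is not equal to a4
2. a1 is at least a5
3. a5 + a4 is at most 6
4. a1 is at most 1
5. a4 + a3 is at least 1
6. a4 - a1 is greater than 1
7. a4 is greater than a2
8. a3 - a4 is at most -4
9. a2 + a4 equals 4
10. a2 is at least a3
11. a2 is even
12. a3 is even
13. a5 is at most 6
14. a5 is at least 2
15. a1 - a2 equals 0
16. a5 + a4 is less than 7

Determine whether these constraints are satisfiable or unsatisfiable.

From constraints 2 and 14: a1 ≥ a5 and a5 ≥ 2, so a1 ≥ 2. From constraint 4: a1 ≤ 1. But 1 < 2, so no value of a1 works.

Unsatisfiable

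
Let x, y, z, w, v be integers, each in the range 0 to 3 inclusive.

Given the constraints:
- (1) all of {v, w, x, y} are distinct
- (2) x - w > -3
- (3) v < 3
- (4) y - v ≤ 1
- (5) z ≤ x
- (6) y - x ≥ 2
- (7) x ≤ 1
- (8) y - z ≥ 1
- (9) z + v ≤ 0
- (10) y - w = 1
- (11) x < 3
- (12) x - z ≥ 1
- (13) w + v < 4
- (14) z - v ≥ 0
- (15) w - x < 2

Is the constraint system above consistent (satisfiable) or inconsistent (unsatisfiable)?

Unsatisfiable

Constraints 4, 6, 12, and 14 give x − z ≥ 1, z − v ≥ 0, v − y ≥ -1, y − x ≥ 2.
Adding all 4 inequalities: the left sides telescope to 0, and the right sides sum to 1 + 0 + (-1) + 2 = 2. So 0 ≥ 2, which is false.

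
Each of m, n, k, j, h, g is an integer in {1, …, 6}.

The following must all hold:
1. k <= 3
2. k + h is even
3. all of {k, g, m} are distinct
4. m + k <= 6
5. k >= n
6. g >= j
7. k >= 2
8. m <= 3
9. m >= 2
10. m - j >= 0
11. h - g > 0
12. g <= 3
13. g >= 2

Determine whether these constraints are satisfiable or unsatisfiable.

Constraints 1, 7, 8, 9, 12, and 13 confine each of k, g, m to the 2 values {2, 3}.
Constraint 3 requires all 3 of them to be distinct, but only 2 values are available — impossible by the pigeonhole principle.

Unsatisfiable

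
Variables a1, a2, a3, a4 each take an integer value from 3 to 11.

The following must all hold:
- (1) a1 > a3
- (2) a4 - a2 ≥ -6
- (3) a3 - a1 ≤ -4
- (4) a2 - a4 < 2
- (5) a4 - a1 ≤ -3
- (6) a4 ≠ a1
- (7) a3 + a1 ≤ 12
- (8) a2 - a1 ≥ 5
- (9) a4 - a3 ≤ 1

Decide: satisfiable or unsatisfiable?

Constraints 2, 3, 8, and 9 give a3 − a4 ≥ -1, a4 − a2 ≥ -6, a2 − a1 ≥ 5, a1 − a3 ≥ 4.
Adding all 4 inequalities: the left sides telescope to 0, and the right sides sum to (-1) + (-6) + 5 + 4 = 2. So 0 ≥ 2, which is false.

Unsatisfiable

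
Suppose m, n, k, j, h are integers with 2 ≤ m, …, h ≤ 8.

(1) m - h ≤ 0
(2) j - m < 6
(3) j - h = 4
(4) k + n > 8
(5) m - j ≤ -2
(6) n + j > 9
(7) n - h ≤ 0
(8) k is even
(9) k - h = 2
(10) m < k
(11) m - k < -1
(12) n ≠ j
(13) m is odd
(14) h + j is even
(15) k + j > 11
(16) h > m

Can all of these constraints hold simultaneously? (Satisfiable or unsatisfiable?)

Take m = 3, n = 3, k = 6, j = 8, h = 4. Then constraint 1: m - h = -1; constraint 2: j - m = 5, and every other listed constraint is also met.

Satisfiable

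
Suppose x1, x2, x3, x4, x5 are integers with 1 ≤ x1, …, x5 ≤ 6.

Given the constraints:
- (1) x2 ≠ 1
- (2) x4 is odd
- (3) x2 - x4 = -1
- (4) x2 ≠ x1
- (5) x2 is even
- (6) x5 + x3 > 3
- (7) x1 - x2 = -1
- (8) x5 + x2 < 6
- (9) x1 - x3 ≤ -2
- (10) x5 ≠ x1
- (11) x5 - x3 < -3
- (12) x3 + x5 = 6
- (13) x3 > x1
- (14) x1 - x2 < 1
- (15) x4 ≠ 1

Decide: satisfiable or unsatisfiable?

Try x1 = 3, x2 = 4, x3 = 5, x4 = 5, x5 = 1.
Check constraint 3: x2 - x4 = -1; constraint 6: x5 + x3 = 6; constraint 7: x1 - x2 = -1. The remaining constraints are straightforward to verify.

Satisfiable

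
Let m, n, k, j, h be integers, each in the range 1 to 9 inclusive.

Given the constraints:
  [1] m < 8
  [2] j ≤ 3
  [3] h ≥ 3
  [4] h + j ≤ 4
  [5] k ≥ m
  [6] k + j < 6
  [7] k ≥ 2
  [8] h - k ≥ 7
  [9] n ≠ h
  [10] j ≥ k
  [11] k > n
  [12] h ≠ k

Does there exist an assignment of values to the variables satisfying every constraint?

From constraint 3: h ≥ 3. From constraints 7 and 10: j ≥ k ≥ 2. Hence h + j ≥ 5. But constraint 4 requires h + j ≤ 4, and 4 < 5. Contradiction.

Unsatisfiable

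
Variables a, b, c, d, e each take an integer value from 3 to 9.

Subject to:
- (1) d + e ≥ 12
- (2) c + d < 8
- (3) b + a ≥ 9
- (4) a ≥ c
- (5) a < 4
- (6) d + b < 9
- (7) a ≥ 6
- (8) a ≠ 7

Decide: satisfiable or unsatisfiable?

From constraint 7: a ≥ 6. From constraint 5: a ≤ 3. But 3 < 6, so no value of a works.

Unsatisfiable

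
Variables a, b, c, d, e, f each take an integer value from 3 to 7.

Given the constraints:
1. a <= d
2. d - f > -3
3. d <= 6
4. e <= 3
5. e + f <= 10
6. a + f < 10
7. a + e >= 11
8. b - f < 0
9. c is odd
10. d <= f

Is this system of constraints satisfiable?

Unsatisfiable

From constraints 1 and 3: a ≤ d ≤ 6. From constraint 4: e ≤ 3. Hence a + e ≤ 9. But constraint 7 requires a + e ≥ 11, and 11 > 9. Contradiction.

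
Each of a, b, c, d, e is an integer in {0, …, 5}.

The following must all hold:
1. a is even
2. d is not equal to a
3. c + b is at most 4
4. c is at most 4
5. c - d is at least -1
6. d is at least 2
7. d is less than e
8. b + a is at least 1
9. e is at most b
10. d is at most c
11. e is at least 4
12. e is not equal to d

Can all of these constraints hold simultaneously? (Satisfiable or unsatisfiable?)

From constraints 6 and 10: c ≥ d ≥ 2. From constraints 9 and 11: b ≥ e ≥ 4. Hence c + b ≥ 6. But constraint 3 requires c + b ≤ 4, and 4 < 6. Contradiction.

Unsatisfiable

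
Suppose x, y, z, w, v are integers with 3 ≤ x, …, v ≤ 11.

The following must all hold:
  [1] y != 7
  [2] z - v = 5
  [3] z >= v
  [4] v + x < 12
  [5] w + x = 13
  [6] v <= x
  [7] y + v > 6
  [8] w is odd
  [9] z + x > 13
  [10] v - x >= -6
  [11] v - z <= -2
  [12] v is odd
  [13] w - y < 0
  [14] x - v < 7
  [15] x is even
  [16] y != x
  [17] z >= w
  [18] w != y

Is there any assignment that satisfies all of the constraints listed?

Satisfiable

One satisfying assignment is x = 8, y = 6, z = 8, w = 5, v = 3.
For the less obvious constraints — constraint 2: z - v = 5; constraint 4: v + x = 11 — and the others hold by inspection.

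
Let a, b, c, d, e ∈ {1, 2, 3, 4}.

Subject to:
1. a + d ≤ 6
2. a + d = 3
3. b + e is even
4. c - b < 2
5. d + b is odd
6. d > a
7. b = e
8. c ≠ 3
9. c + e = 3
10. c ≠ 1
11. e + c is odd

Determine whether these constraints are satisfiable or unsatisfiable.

One satisfying assignment is a = 1, b = 1, c = 2, d = 2, e = 1.
For the less obvious constraints — constraint 1: a + d = 3; constraint 2: a + d = 3 — and the others hold by inspection.

Satisfiable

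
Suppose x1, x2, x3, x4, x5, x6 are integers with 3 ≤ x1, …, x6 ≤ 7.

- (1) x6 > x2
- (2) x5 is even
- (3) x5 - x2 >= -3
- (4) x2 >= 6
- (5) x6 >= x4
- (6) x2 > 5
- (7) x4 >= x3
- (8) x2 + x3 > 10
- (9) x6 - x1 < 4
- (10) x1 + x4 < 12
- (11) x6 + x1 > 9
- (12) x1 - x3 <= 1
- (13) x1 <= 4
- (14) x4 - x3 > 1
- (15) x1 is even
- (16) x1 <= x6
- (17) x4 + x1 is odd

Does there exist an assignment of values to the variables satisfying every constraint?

Setting (x1, x2, x3, x4, x5, x6) = (4, 6, 5, 7, 6, 7) satisfies everything: constraint 3: x5 - x2 = 0; constraint 8: x2 + x3 = 11, and the others follow.

Satisfiable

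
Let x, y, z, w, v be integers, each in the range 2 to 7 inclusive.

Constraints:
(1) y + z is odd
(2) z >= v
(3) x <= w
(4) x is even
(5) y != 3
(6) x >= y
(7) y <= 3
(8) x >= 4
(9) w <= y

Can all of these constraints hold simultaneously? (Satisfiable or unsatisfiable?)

Unsatisfiable

From constraints 3 and 8: w ≥ x and x ≥ 4, so w ≥ 4. From constraints 7 and 9: w ≤ y and y ≤ 3, so w ≤ 3. But 3 < 4, so no value of w works.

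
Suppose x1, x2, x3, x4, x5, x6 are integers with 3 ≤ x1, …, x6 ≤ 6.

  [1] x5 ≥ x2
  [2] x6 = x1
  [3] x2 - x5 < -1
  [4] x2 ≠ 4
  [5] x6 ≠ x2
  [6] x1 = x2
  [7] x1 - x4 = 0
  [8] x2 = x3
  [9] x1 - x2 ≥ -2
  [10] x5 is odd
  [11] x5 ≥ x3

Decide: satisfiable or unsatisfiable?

Unsatisfiable

From constraints 2 and 6, x6 = x1 = x2, so x6 = x2. But constraint 5 says x6 ≠ x2. Contradiction.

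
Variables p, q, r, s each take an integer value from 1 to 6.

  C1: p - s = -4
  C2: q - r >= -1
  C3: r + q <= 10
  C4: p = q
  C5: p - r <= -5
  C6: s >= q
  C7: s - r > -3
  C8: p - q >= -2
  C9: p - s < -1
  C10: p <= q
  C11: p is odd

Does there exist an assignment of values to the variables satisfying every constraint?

Unsatisfiable

Constraints 2, 5, and 8 give p − q ≥ -2, q − r ≥ -1, r − p ≥ 5.
Adding all 3 inequalities: the left sides telescope to 0, and the right sides sum to (-2) + (-1) + 5 = 2. So 0 ≥ 2, which is false.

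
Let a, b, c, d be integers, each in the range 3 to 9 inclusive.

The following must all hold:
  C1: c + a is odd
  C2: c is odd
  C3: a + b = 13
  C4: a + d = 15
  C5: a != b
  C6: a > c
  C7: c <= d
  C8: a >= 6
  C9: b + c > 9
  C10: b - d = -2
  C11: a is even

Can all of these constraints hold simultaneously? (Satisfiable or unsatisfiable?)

Satisfiable

Setting (a, b, c, d) = (8, 5, 5, 7) satisfies everything: constraint 3: a + b = 13; constraint 4: a + d = 15; constraint 9: b + c = 10, and the others follow.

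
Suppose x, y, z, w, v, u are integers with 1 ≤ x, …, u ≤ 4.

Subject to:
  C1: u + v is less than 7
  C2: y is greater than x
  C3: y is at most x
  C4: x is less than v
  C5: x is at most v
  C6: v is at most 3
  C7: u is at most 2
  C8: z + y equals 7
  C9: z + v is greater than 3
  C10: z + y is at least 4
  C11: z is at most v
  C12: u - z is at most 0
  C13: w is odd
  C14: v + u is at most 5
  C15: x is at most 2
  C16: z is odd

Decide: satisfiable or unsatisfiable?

From constraints 6 and 11: z ≤ v ≤ 3. From constraints 3 and 15: y ≤ x ≤ 2. Hence z + y ≤ 5. But constraint 8 requires z + y = 7, and 7 > 5. Contradiction.

Unsatisfiable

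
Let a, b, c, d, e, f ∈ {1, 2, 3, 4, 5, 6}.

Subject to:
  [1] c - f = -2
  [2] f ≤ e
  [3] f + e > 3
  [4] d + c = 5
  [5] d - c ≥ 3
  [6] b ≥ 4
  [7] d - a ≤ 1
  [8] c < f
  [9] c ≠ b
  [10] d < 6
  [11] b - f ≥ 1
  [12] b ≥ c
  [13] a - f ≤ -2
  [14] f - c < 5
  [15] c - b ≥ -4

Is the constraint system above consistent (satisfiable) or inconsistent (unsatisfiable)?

Unsatisfiable

Constraints 5, 7, 11, 13, and 15 give d − c ≥ 3, c − b ≥ -4, b − f ≥ 1, f − a ≥ 2, a − d ≥ -1.
Adding all 5 inequalities: the left sides telescope to 0, and the right sides sum to 3 + (-4) + 1 + 2 + (-1) = 1. So 0 ≥ 1, which is false.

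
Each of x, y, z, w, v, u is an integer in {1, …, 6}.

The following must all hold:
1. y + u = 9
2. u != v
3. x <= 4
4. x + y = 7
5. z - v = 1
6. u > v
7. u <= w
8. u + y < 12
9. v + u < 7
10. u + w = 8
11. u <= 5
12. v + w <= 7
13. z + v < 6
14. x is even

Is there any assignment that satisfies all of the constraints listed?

Satisfiable

Try x = 2, y = 5, z = 3, w = 4, v = 2, u = 4.
Check constraint 1: y + u = 9; constraint 4: x + y = 7. The remaining constraints are straightforward to verify.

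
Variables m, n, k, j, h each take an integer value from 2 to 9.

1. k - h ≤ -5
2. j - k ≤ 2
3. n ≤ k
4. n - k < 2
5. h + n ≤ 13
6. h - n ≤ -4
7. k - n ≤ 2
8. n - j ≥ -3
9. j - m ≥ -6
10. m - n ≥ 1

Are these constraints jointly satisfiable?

Unsatisfiable

Constraints 1, 2, 6, 9, and 10 give h − k ≥ 5, k − j ≥ -2, j − m ≥ -6, m − n ≥ 1, n − h ≥ 4.
Adding all 5 inequalities: the left sides telescope to 0, and the right sides sum to 5 + (-2) + (-6) + 1 + 4 = 2. So 0 ≥ 2, which is false.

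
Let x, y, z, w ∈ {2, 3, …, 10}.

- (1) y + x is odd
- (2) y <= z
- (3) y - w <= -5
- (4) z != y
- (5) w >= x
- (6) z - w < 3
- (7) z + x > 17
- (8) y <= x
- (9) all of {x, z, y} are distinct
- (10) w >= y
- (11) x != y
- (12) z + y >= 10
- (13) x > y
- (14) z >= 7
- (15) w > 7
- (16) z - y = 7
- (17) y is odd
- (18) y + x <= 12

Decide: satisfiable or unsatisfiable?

Satisfiable

The assignment x = 8, y = 3, z = 10, w = 10 works:
  constraint 3 holds since y - w = -7.
  constraint 6 holds since z - w = 0.
  constraint 7 holds since z + x = 18.
The rest check out directly.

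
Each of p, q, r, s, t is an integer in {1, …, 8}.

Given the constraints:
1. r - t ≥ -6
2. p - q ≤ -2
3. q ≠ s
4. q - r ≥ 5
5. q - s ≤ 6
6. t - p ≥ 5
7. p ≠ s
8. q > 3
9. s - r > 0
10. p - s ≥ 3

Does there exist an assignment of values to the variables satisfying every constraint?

Constraints 1, 4, 5, 6, and 10 give q − r ≥ 5, r − t ≥ -6, t − p ≥ 5, p − s ≥ 3, s − q ≥ -6.
Adding all 5 inequalities: the left sides telescope to 0, and the right sides sum to 5 + (-6) + 5 + 3 + (-6) = 1. So 0 ≥ 1, which is false.

Unsatisfiable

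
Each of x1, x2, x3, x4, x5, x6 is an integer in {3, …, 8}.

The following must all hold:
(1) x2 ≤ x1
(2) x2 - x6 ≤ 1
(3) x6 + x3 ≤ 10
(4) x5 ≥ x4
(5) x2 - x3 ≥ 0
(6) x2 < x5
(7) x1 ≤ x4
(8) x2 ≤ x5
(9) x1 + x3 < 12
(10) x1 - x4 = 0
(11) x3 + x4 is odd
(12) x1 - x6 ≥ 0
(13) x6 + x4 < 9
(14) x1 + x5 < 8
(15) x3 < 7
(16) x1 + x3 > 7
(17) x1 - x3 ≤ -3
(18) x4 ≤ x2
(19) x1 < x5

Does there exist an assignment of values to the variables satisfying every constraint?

Constraints 2, 5, 12, and 17 give x1 − x6 ≥ 0, x6 − x2 ≥ -1, x2 − x3 ≥ 0, x3 − x1 ≥ 3.
Adding all 4 inequalities: the left sides telescope to 0, and the right sides sum to 0 + (-1) + 0 + 3 = 2. So 0 ≥ 2, which is false.

Unsatisfiable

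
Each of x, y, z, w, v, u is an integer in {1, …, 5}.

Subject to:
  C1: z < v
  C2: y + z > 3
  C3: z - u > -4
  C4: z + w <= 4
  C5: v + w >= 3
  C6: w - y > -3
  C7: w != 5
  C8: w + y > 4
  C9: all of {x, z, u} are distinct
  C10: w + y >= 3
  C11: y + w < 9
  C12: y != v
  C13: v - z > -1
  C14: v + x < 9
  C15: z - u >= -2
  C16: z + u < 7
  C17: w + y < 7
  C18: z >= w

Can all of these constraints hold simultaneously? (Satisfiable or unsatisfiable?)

Satisfiable

Try x = 3, y = 4, z = 2, w = 2, v = 3, u = 4.
Check constraint 2: y + z = 6; constraint 3: z - u = -2. The remaining constraints are straightforward to verify.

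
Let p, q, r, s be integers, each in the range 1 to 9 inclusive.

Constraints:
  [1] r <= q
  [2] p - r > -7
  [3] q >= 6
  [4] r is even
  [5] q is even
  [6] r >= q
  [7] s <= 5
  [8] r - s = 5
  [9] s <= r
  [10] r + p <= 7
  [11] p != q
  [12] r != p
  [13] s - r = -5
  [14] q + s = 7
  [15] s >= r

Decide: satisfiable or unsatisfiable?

From constraints 3 and 6: r ≥ q and q ≥ 6, so r ≥ 6. From constraints 7 and 15: r ≤ s and s ≤ 5, so r ≤ 5. But 5 < 6, so no value of r works.

Unsatisfiable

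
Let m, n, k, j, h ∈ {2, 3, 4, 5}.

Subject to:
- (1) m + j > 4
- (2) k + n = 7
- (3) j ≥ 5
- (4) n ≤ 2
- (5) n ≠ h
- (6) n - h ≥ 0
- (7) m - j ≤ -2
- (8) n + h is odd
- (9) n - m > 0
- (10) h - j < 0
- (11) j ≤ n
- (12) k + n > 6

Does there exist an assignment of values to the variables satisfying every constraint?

From constraints 3 and 11: n ≥ j and j ≥ 5, so n ≥ 5. From constraint 4: n ≤ 2. But 2 < 5, so no value of n works.

Unsatisfiable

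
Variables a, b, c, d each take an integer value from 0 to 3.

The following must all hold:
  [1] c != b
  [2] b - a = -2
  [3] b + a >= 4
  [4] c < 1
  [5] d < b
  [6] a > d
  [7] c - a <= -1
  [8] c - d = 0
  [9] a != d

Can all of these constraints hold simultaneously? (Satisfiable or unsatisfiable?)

Satisfiable

Try a = 3, b = 1, c = 0, d = 0.
Check constraint 2: b - a = -2; constraint 3: b + a = 4; constraint 7: c - a = -3. The remaining constraints are straightforward to verify.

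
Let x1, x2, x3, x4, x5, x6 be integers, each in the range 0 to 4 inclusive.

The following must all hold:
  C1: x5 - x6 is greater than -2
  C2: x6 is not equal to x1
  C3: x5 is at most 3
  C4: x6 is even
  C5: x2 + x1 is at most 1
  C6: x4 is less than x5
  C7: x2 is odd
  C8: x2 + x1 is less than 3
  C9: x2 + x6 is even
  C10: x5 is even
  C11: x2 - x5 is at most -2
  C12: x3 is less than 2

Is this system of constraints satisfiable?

Constraint 7 makes x2 odd and constraint 4 makes x6 even, so x2 + x6 must be odd. Constraint 9 says x2 + x6 is even — contradiction.

Unsatisfiable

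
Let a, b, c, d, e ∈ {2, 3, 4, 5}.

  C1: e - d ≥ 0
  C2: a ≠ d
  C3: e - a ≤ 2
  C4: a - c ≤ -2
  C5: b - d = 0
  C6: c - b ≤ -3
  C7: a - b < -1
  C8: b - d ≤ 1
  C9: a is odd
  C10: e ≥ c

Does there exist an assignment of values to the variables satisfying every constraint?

Constraints 1, 3, 4, 6, and 8 give c − a ≥ 2, a − e ≥ -2, e − d ≥ 0, d − b ≥ -1, b − c ≥ 3.
Adding all 5 inequalities: the left sides telescope to 0, and the right sides sum to 2 + (-2) + 0 + (-1) + 3 = 2. So 0 ≥ 2, which is false.

Unsatisfiable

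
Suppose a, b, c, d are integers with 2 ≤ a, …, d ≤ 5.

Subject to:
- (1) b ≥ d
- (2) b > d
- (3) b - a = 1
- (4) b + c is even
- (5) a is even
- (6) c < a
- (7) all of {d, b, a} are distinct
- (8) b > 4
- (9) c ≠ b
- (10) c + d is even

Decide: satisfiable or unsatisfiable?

Satisfiable

Try a = 4, b = 5, c = 3, d = 3.
Check constraint 3: b - a = 1; constraint 4: b + c = 8 is even; constraint 7: values 3, 5, 4 are distinct. The remaining constraints are straightforward to verify.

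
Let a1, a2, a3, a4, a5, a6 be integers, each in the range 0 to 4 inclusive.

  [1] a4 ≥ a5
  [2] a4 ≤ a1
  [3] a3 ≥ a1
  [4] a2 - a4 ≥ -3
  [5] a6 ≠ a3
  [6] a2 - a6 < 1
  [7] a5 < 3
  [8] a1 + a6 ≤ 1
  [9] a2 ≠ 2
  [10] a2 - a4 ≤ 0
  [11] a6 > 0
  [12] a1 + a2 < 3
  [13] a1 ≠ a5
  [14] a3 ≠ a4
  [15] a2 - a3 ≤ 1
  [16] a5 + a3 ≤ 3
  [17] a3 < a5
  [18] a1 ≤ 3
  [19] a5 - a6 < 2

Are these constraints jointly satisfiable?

Unsatisfiable

Constraints 1, 2, 3, and 17 give a4 ≤ a1, a1 ≤ a3, a3 < a5, a5 ≤ a4. Chaining: a4 ≤ a1 ≤ a3 < a5 ≤ a4, which forces a4 < a4 — impossible.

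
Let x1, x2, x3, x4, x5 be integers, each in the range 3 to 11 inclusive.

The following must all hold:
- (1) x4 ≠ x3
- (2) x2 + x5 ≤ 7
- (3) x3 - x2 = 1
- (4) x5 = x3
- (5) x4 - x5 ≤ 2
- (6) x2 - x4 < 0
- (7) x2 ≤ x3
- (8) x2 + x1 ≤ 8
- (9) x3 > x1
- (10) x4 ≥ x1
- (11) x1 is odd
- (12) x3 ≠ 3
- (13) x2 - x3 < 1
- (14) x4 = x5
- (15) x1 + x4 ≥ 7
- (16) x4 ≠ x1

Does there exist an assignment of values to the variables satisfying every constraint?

From constraints 4 and 14, x4 = x5 = x3, so x4 = x3. But constraint 1 says x4 ≠ x3. Contradiction.

Unsatisfiable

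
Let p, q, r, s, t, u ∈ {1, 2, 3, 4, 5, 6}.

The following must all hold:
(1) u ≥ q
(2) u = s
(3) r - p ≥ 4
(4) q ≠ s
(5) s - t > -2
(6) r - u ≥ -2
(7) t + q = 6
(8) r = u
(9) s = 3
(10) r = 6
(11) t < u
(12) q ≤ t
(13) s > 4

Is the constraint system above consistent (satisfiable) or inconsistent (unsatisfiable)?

Constraint 10 fixes r = 6 and constraint 9 fixes s = 3. Constraints 2 and 8 give r = u = s, so r = s. But 6 ≠ 3 — contradiction.

Unsatisfiable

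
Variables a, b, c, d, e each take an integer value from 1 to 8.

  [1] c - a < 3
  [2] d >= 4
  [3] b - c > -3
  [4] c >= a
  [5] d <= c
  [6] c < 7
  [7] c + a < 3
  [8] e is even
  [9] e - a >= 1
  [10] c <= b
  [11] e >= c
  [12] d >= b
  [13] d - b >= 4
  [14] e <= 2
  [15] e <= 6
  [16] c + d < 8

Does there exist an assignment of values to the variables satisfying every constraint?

Unsatisfiable

From constraints 2 and 5: c ≥ d and d ≥ 4, so c ≥ 4. From constraints 11 and 14: c ≤ e and e ≤ 2, so c ≤ 2. But 2 < 4, so no value of c works.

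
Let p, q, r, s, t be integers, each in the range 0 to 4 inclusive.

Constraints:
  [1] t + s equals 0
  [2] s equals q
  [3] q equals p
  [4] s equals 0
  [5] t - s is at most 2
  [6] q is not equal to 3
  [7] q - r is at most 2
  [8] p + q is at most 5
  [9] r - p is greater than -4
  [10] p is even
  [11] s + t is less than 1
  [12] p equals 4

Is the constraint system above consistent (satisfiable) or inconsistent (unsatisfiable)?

Unsatisfiable

Constraint 4 fixes s = 0 and constraint 12 fixes p = 4. Constraints 2 and 3 give s = q = p, so s = p. But 0 ≠ 4 — contradiction.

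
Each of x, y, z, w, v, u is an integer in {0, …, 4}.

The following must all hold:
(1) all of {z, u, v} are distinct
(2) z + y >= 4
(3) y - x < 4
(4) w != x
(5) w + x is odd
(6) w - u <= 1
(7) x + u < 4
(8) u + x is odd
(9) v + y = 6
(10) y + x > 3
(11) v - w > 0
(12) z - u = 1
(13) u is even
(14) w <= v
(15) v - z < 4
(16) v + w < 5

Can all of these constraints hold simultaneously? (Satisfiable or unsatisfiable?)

Satisfiable

Setting (x, y, z, w, v, u) = (1, 4, 1, 0, 2, 0) satisfies everything: constraint 2: z + y = 5; constraint 3: y - x = 3; constraint 6: w - u = 0, and the others follow.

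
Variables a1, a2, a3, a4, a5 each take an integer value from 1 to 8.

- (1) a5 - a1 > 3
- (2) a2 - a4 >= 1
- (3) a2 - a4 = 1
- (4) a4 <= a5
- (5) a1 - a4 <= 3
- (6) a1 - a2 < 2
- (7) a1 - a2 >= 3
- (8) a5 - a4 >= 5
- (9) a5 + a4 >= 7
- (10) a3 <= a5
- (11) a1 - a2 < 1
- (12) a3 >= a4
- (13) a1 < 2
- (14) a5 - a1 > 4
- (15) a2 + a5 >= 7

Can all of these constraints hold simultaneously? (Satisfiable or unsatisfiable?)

Constraints 2, 5, and 7 give a1 − a2 ≥ 3, a2 − a4 ≥ 1, a4 − a1 ≥ -3.
Adding all 3 inequalities: the left sides telescope to 0, and the right sides sum to 3 + 1 + (-3) = 1. So 0 ≥ 1, which is false.

Unsatisfiable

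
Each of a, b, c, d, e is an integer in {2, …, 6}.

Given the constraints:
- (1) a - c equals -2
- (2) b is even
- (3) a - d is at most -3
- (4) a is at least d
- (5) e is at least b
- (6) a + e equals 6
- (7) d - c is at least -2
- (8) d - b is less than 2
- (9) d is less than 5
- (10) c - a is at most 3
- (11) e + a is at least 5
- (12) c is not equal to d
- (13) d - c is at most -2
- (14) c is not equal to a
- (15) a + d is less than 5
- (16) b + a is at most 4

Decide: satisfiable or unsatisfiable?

Constraints 3, 10, and 13 give a − c ≥ -3, c − d ≥ 2, d − a ≥ 3.
Adding all 3 inequalities: the left sides telescope to 0, and the right sides sum to (-3) + 2 + 3 = 2. So 0 ≥ 2, which is false.

Unsatisfiable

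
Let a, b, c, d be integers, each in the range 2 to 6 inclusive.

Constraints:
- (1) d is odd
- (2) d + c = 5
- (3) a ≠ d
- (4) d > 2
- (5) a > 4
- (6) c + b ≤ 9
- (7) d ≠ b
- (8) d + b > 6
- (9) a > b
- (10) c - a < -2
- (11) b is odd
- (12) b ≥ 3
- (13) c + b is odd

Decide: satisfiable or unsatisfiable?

Satisfiable

The assignment a = 6, b = 5, c = 2, d = 3 works:
  constraint 2 holds since d + c = 5.
  constraint 6 holds since c + b = 7.
The rest check out directly.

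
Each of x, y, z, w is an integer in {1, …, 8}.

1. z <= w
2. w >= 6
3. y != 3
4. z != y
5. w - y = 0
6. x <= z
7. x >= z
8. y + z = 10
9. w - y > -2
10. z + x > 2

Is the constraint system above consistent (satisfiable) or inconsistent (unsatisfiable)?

Setting (x, y, z, w) = (2, 8, 2, 8) satisfies everything: constraint 5: w - y = 0; constraint 8: y + z = 10, and the others follow.

Satisfiable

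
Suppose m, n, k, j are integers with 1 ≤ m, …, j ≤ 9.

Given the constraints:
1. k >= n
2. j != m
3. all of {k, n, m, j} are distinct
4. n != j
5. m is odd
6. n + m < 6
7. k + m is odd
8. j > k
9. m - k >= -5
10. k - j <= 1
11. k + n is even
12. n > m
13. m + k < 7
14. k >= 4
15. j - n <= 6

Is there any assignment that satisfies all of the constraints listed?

One satisfying assignment is m = 1, n = 2, k = 4, j = 5.
For the less obvious constraints — constraint 6: n + m = 3; constraint 9: m - k = -3; constraint 10: k - j = -1 — and the others hold by inspection.

Satisfiable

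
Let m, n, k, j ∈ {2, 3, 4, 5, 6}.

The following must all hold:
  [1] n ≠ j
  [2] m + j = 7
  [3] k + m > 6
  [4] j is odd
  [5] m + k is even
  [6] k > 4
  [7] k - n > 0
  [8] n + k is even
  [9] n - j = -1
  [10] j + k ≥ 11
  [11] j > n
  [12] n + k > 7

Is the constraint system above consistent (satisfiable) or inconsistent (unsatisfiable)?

Setting (m, n, k, j) = (2, 4, 6, 5) satisfies everything: constraint 2: m + j = 7; constraint 3: k + m = 8, and the others follow.

Satisfiable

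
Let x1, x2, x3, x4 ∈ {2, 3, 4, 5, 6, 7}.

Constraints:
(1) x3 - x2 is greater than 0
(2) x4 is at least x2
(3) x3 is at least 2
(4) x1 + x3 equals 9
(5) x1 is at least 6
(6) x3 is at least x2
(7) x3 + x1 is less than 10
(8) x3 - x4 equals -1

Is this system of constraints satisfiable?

Satisfiable

Take x1 = 6, x2 = 2, x3 = 3, x4 = 4. Then constraint 1: x3 - x2 = 1; constraint 4: x1 + x3 = 9, and every other listed constraint is also met.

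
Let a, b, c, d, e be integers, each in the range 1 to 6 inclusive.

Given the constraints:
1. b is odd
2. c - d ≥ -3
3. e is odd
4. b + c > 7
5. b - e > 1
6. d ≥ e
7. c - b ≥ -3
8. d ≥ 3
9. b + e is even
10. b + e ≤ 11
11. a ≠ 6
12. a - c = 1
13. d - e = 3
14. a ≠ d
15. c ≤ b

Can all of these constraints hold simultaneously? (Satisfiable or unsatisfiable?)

Satisfiable

One satisfying assignment is a = 4, b = 5, c = 3, d = 6, e = 3.
For the less obvious constraints — constraint 2: c - d = -3; constraint 4: b + c = 8 — and the others hold by inspection.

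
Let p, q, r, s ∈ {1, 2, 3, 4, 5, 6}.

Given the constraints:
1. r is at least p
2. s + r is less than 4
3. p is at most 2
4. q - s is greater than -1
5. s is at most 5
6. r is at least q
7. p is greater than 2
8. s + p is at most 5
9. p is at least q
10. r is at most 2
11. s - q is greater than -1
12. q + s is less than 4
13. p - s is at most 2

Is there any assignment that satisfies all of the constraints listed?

Unsatisfiable

From constraint 7: p ≥ 3. From constraints 1 and 10: p ≤ r and r ≤ 2, so p ≤ 2. But 2 < 3, so no value of p works.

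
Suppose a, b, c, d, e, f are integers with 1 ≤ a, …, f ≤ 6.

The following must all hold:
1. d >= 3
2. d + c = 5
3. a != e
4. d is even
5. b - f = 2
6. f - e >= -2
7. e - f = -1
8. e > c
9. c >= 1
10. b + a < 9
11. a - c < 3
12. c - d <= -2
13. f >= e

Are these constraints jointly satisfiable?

Take a = 1, b = 5, c = 1, d = 4, e = 2, f = 3. Then constraint 2: d + c = 5; constraint 5: b - f = 2; constraint 6: f - e = 1, and every other listed constraint is also met.

Satisfiable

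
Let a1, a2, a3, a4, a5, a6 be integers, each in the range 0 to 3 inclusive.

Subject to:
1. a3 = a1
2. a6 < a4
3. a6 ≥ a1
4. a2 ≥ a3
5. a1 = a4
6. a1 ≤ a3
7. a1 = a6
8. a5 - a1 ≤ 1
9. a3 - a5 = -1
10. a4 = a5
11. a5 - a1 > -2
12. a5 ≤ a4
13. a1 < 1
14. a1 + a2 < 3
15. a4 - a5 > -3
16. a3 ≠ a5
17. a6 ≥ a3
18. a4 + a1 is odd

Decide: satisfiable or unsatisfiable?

From constraints 1, 5, and 10, a3 = a1 = a4 = a5, so a3 = a5. But constraint 16 says a3 ≠ a5. Contradiction.

Unsatisfiable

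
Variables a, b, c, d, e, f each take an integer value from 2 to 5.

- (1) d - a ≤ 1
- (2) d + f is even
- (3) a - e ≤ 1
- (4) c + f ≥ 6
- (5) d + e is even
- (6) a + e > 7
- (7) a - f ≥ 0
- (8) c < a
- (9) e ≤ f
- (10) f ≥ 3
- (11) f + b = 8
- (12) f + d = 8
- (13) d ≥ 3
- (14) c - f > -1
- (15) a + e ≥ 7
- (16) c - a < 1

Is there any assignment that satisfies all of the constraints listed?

Setting (a, b, c, d, e, f) = (5, 4, 4, 4, 4, 4) satisfies everything: constraint 1: d - a = -1; constraint 3: a - e = 1; constraint 4: c + f = 8, and the others follow.

Satisfiable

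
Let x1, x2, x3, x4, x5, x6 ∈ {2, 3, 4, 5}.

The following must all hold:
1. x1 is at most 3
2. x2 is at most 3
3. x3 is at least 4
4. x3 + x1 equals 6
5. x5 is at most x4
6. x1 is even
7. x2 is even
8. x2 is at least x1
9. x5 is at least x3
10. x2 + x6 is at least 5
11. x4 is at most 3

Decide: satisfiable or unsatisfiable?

Unsatisfiable

From constraints 3 and 9: x5 ≥ x3 and x3 ≥ 4, so x5 ≥ 4. From constraints 5 and 11: x5 ≤ x4 and x4 ≤ 3, so x5 ≤ 3. But 3 < 4, so no value of x5 works.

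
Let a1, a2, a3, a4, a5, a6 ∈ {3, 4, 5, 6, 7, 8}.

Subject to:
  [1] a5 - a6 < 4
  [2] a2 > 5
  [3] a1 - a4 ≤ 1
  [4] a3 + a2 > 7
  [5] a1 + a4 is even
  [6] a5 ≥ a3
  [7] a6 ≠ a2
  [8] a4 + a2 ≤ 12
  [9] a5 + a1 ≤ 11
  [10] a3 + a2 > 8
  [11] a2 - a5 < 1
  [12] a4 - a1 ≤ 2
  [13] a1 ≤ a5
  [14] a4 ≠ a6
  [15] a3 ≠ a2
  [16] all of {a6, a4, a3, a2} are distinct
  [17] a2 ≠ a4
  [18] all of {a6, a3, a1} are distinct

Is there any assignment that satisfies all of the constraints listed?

Satisfiable

One satisfying assignment is a1 = 4, a2 = 6, a3 = 3, a4 = 4, a5 = 7, a6 = 5.
For the less obvious constraints — constraint 1: a5 - a6 = 2; constraint 3: a1 - a4 = 0; constraint 4: a3 + a2 = 9 — and the others hold by inspection.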